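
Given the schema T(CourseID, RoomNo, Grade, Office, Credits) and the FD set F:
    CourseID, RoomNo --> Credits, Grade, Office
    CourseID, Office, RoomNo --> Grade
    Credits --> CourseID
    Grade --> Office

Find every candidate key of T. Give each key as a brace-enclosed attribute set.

{RoomNo} never appears on the right of any FD, so every key must include it.
{CourseID, RoomNo} is a candidate key since {CourseID, RoomNo}⁺ = {CourseID, Credits, Grade, Office, RoomNo} covers every attribute.
{Credits, RoomNo} is a candidate key since {Credits, RoomNo}⁺ = {CourseID, Credits, Grade, Office, RoomNo} covers every attribute.
No proper subset of any of these is a key, and no other minimal superkey exists.

{CourseID, RoomNo}, {Credits, RoomNo}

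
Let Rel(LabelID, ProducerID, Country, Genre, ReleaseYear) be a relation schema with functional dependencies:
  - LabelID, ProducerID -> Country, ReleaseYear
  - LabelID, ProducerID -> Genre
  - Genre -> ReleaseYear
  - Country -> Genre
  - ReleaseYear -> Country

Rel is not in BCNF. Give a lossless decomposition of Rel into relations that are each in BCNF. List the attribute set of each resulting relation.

Candidate key of the original relation: {LabelID, ProducerID}.
Within {Country, Genre, LabelID, ProducerID, ReleaseYear}: {Genre}⁺ ∩ {Country, Genre, LabelID, ProducerID, ReleaseYear} = {Country, Genre, ReleaseYear}, not the whole set, so Genre -> Country, ReleaseYear violates BCNF; decompose into {Country, Genre, ReleaseYear} and {Genre, LabelID, ProducerID}.
{Country, Genre, ReleaseYear}: every determinant is a superkey — BCNF.
{Genre, LabelID, ProducerID}: every determinant is a superkey — BCNF.

{Country, Genre, ReleaseYear}; {Genre, LabelID, ProducerID}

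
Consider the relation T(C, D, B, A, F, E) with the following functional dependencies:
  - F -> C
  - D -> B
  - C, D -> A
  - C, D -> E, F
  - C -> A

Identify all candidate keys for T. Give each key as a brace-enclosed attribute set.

{C, D}, {D, F}

No FD produces {D}, so it must be in every candidate key.
{C, D}⁺ = {A, B, C, D, E, F} — all of the relation — so {C, D} is a candidate key.
{D, F}⁺ = {A, B, C, D, E, F} — all of the relation — so {D, F} is a candidate key.
These are minimal and exhaustive — every other superkey contains one of them.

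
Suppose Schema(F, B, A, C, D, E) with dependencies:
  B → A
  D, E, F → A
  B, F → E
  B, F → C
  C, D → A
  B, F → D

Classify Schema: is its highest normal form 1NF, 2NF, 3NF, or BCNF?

Candidate key: {B, F}. Prime attributes: {B, F}.
B → A breaks BCNF: {B}⁺ = {A, B}, so {B} is not a superkey.
B → A has non-prime {A} on the right and a non-superkey on the left, so 3NF fails.
The proper key subset {B} of {B, F} determines non-prime {A}, so the relation is not even in 2NF.

1NF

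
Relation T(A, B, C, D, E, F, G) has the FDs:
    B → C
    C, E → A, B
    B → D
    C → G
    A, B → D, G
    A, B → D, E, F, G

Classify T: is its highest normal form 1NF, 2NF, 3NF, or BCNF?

Candidate keys: {A, B}, {B, E}, {C, E}. Prime attributes: {A, B, C, E}.
For B → C we have {B}⁺ = {B, C, D, G}; {B} is not a superkey, so BCNF fails.
B → D has non-prime {D} on the right and a non-superkey on the left, so 3NF fails.
Since {B} ⊂ {A, B} and {B}⁺ ⊇ {D, G} with {D, G} non-prime, there is a partial dependency; 2NF fails.

1NF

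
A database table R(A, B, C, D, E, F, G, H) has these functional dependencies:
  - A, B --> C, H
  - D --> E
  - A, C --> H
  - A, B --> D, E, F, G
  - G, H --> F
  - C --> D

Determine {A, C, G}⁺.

Start with {A, C, G}.
A, C --> H applies; add {H} → now {A, C, G, H}.
G, H --> F applies; add {F} → now {A, C, F, G, H}.
C --> D applies; add {D} → now {A, C, D, F, G, H}.
D --> E applies; add {E} → now {A, C, D, E, F, G, H}.
No further FD applies.

{A, C, D, E, F, G, H}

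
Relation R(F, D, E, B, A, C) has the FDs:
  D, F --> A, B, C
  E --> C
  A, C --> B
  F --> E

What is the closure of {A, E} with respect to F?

{A, B, C, E}

Start with {A, E}.
E --> C applies; add {C} → now {A, C, E}.
A, C --> B applies; add {B} → now {A, B, C, E}.
No further FD applies.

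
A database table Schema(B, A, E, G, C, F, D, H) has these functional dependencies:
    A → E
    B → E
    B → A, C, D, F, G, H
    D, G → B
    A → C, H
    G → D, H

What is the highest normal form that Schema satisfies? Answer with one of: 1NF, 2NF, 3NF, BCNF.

2NF

Candidate keys: {B}, {G}. Prime attributes: {B, G}.
A → E: {A}⁺ = {A, C, E, H}, which is not all of the attributes, so the left side is not a superkey — BCNF is violated.
A → E determines the non-prime attribute {E} from a non-superkey — 3NF is violated.
With only single-attribute keys there can be no partial dependency, so 2NF holds.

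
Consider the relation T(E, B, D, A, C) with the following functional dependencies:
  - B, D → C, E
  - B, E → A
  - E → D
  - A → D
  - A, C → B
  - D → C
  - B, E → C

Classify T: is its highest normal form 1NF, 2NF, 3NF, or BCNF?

Candidate keys: {A}, {B, D}, {B, E}. Prime attributes: {A, B, D, E}.
E → D breaks BCNF: {E}⁺ = {C, D, E}, so {E} is not a superkey.
D → C has non-prime {C} on the right and a non-superkey on the left, so 3NF fails.
The proper key subset {D} of {B, D} determines non-prime {C}, so the relation is not even in 2NF.

1NF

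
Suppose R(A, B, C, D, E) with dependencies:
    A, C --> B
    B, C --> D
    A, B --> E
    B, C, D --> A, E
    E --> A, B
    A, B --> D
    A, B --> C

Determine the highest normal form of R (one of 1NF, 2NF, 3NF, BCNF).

Candidate keys: {A, B}, {A, C}, {B, C}, {E}. Prime attributes: {A, B, C, E}.
Each dependency's left side is a superkey — BCNF holds.

BCNF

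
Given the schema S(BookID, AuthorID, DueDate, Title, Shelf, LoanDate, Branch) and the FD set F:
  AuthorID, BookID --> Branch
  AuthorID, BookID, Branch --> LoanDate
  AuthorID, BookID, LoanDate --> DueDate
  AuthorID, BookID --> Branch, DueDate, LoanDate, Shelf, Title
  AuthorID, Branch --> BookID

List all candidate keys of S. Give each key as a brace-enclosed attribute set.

{AuthorID} never appears on the right of any FD, so every key must include it.
{AuthorID, BookID}⁺ = {AuthorID, BookID, Branch, DueDate, LoanDate, Shelf, Title}, which is every attribute, so {AuthorID, BookID} is a candidate key.
{AuthorID, Branch}⁺ = {AuthorID, BookID, Branch, DueDate, LoanDate, Shelf, Title}, which is every attribute, so {AuthorID, Branch} is a candidate key.
Any other superkey properly contains one of these, so there are no further candidate keys.

{AuthorID, BookID}, {AuthorID, Branch}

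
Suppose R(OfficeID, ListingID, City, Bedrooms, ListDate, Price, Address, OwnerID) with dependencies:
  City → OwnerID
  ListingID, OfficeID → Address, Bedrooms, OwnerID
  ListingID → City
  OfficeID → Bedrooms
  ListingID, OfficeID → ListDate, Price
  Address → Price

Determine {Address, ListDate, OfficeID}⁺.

Start with {Address, ListDate, OfficeID}.
OfficeID → Bedrooms applies; add {Bedrooms} → now {Address, Bedrooms, ListDate, OfficeID}.
Address → Price applies; add {Price} → now {Address, Bedrooms, ListDate, OfficeID, Price}.
No further FD applies.

{Address, Bedrooms, ListDate, OfficeID, Price}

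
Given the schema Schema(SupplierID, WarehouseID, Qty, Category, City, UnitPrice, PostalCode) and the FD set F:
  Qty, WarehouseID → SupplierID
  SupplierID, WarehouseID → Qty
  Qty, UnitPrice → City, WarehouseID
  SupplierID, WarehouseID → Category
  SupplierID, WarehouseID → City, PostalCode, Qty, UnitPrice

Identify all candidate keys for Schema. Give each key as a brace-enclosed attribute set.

{Qty, UnitPrice}, {Qty, WarehouseID}, {SupplierID, WarehouseID}

{Qty, UnitPrice}⁺ = {Category, City, PostalCode, Qty, SupplierID, UnitPrice, WarehouseID} — all of the relation — so {Qty, UnitPrice} is a candidate key.
{Qty, WarehouseID}⁺ = {Category, City, PostalCode, Qty, SupplierID, UnitPrice, WarehouseID} — all of the relation — so {Qty, WarehouseID} is a candidate key.
{SupplierID, WarehouseID}⁺ = {Category, City, PostalCode, Qty, SupplierID, UnitPrice, WarehouseID} — all of the relation — so {SupplierID, WarehouseID} is a candidate key.
Any other superkey properly contains one of these, so there are no further candidate keys.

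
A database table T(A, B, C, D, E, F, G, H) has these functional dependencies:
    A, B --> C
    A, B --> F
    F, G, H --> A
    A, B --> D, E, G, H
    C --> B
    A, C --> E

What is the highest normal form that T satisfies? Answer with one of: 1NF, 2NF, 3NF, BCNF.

Candidate keys: {A, B}, {A, C}, {B, F, G, H}, {C, F, G, H}. Prime attributes: {A, B, C, F, G, H}.
F, G, H --> A breaks BCNF: {F, G, H}⁺ = {A, F, G, H}, so {F, G, H} is not a superkey.
Since {A} ⊆ prime attributes and every other non-superkey FD also has a prime right side, the schema is in 3NF.

3NF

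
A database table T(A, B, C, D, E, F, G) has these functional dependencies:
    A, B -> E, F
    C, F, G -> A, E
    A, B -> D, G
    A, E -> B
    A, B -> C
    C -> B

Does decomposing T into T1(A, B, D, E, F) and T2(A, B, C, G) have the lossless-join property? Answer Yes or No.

The shared attributes are {A, B} and {A, B}⁺ = {A, B, C, D, E, F, G}.
T1 is contained in that closure, so T1 ∩ T2 -> T1 holds and the join is lossless.

Yes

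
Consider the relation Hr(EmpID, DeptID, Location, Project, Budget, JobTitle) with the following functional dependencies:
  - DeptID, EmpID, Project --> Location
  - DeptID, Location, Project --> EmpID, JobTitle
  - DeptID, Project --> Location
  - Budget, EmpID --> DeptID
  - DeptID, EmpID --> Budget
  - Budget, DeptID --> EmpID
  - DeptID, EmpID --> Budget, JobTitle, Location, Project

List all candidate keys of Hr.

{Budget, DeptID}⁺ = {Budget, DeptID, EmpID, JobTitle, Location, Project}, which is every attribute, so {Budget, DeptID} is a candidate key.
{Budget, EmpID}⁺ = {Budget, DeptID, EmpID, JobTitle, Location, Project}, which is every attribute, so {Budget, EmpID} is a candidate key.
{DeptID, EmpID}⁺ = {Budget, DeptID, EmpID, JobTitle, Location, Project}, which is every attribute, so {DeptID, EmpID} is a candidate key.
{DeptID, Project}⁺ = {Budget, DeptID, EmpID, JobTitle, Location, Project}, which is every attribute, so {DeptID, Project} is a candidate key.
Any other superkey properly contains one of these, so there are no further candidate keys.

{Budget, DeptID}, {Budget, EmpID}, {DeptID, EmpID}, {DeptID, Project}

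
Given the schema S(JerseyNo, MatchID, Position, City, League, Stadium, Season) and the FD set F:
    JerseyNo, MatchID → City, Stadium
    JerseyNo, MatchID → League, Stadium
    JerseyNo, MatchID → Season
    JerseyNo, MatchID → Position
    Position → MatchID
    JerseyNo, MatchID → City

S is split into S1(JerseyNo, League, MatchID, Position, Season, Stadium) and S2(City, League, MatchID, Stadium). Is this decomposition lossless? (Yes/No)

Common attributes: {League, MatchID, Stadium}; their closure is {League, MatchID, Stadium}.
Neither S1 nor S2 is contained in that closure, so the decomposition is lossy.

No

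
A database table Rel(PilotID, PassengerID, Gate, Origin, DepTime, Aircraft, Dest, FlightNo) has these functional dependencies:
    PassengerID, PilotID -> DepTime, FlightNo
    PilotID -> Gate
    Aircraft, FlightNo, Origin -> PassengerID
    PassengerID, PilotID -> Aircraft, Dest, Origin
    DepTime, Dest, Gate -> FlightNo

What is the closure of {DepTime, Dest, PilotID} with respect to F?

{DepTime, Dest, FlightNo, Gate, PilotID}

Start with {DepTime, Dest, PilotID}.
PilotID -> Gate applies; add {Gate} → now {DepTime, Dest, Gate, PilotID}.
DepTime, Dest, Gate -> FlightNo applies; add {FlightNo} → now {DepTime, Dest, FlightNo, Gate, PilotID}.
No further FD applies.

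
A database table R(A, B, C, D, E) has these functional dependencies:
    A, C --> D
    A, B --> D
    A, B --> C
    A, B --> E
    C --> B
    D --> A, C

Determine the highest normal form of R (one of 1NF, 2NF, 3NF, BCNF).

3NF

Candidate keys: {A, B}, {A, C}, {D}. Prime attributes: {A, B, C, D}.
C --> B: {C}⁺ = {B, C}, which is not all of the attributes, so the left side is not a superkey — BCNF is violated.
Its right-hand attributes {B} are all prime, as are those of every other non-superkey FD — the relation is in 3NF.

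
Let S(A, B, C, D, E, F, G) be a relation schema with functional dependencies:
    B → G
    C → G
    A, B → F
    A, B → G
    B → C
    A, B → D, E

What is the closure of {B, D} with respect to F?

Start with {B, D}.
B → G applies; add {G} → now {B, D, G}.
B → C applies; add {C} → now {B, C, D, G}.
No further FD applies.

{B, C, D, G}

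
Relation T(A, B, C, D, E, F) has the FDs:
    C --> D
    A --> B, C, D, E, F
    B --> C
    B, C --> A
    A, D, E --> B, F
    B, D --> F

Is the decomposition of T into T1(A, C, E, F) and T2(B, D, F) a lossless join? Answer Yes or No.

No

The shared attributes are {F} and {F}⁺ = {F}.
The closure covers neither T1 nor T2 entirely; the join is not lossless.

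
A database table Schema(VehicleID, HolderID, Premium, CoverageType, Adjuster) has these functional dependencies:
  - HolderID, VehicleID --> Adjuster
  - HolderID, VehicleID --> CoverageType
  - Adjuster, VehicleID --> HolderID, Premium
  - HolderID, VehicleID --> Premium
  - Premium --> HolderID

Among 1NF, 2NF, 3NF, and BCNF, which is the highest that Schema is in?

3NF

Candidate keys: {Adjuster, VehicleID}, {HolderID, VehicleID}, {Premium, VehicleID}. Prime attributes: {Adjuster, HolderID, Premium, VehicleID}.
Premium --> HolderID breaks BCNF: {Premium}⁺ = {HolderID, Premium}, so {Premium} is not a superkey.
Since {HolderID} ⊆ prime attributes and every other non-superkey FD also has a prime right side, the schema is in 3NF.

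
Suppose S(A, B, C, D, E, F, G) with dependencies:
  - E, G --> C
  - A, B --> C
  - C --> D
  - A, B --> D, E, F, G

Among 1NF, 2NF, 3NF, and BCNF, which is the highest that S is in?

2NF

Candidate key: {A, B}. Prime attributes: {A, B}.
E, G --> C breaks BCNF: {E, G}⁺ = {C, D, E, G}, so {E, G} is not a superkey.
Because {C} is non-prime and the left side of E, G --> C is not a superkey, the relation is not in 3NF.
No non-prime attribute depends on a proper subset of any candidate key, so 2NF holds.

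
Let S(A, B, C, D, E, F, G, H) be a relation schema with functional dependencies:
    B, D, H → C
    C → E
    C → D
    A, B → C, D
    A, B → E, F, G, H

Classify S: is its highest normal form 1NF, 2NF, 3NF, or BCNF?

Candidate key: {A, B}. Prime attributes: {A, B}.
For B, D, H → C we have {B, D, H}⁺ = {B, C, D, E, H}; {B, D, H} is not a superkey, so BCNF fails.
Because {C} is non-prime and the left side of B, D, H → C is not a superkey, the relation is not in 3NF.
No non-prime attribute depends on a proper subset of any candidate key, so 2NF holds.

2NF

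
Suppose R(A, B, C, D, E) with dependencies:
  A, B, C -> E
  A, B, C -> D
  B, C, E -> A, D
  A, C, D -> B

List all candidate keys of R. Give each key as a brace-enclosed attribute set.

{A, B, C}, {A, C, D}, {B, C, E}

Attributes never on any right-hand side: {C} — every candidate key must contain it.
{A, B, C}⁺ = {A, B, C, D, E}, which is every attribute, so {A, B, C} is a candidate key.
{A, C, D}⁺ = {A, B, C, D, E}, which is every attribute, so {A, C, D} is a candidate key.
{B, C, E}⁺ = {A, B, C, D, E}, which is every attribute, so {B, C, E} is a candidate key.
These are minimal and exhaustive — every other superkey contains one of them.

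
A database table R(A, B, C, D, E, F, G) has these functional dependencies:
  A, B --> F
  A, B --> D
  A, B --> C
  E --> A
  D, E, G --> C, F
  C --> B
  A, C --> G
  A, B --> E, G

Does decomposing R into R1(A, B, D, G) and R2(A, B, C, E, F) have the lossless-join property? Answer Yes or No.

Yes

Common attributes: {A, B}; their closure is {A, B, C, D, E, F, G}.
This includes all of R1, so the common attributes are a superkey of R1 — the join is lossless.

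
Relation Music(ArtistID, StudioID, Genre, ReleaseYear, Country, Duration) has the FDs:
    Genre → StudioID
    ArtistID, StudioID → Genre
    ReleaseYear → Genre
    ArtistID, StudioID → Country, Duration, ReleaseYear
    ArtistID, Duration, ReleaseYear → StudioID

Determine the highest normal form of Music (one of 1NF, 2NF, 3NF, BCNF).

3NF

Candidate keys: {ArtistID, Genre}, {ArtistID, ReleaseYear}, {ArtistID, StudioID}. Prime attributes: {ArtistID, Genre, ReleaseYear, StudioID}.
For Genre → StudioID we have {Genre}⁺ = {Genre, StudioID}; {Genre} is not a superkey, so BCNF fails.
Since {StudioID} ⊆ prime attributes and every other non-superkey FD also has a prime right side, the schema is in 3NF.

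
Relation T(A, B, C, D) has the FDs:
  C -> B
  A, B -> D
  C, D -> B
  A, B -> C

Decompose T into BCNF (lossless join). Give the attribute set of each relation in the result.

Candidate keys of the original relation: {A, B}, {A, C}.
In {A, B, C, D}, {C} is not a superkey ({C}⁺ restricted to this set is {B, C}), so split on C -> B into {B, C} and {A, C, D}.
{B, C} has no BCNF violation.
{A, C, D} has no BCNF violation.

{A, C, D}; {B, C}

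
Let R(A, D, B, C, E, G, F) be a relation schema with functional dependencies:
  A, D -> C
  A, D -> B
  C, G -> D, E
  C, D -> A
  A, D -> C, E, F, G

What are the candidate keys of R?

{A, D}, {C, D}, {C, G}

{A, D}⁺ = {A, B, C, D, E, F, G} — all of the relation — so {A, D} is a candidate key.
{C, D}⁺ = {A, B, C, D, E, F, G} — all of the relation — so {C, D} is a candidate key.
{C, G}⁺ = {A, B, C, D, E, F, G} — all of the relation — so {C, G} is a candidate key.
No proper subset of any of these is a key, and no other minimal superkey exists.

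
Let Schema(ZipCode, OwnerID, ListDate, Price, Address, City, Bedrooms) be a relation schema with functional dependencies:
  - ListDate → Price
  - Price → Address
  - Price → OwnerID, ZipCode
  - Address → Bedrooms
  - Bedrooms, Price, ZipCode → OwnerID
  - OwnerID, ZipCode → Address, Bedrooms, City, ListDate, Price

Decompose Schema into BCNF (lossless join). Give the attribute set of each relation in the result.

Candidate keys of the original relation: {ListDate}, {OwnerID, ZipCode}, {Price}.
Within {Address, Bedrooms, City, ListDate, OwnerID, Price, ZipCode}: {Address}⁺ ∩ {Address, Bedrooms, City, ListDate, OwnerID, Price, ZipCode} = {Address, Bedrooms}, not the whole set, so Address → Bedrooms violates BCNF; decompose into {Address, Bedrooms} and {Address, City, ListDate, OwnerID, Price, ZipCode}.
{Address, Bedrooms} is in BCNF.
{Address, City, ListDate, OwnerID, Price, ZipCode} is in BCNF.

{Address, Bedrooms}; {Address, City, ListDate, OwnerID, Price, ZipCode}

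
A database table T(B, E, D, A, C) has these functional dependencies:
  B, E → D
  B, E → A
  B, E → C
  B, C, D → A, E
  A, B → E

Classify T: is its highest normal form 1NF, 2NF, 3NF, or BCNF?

Candidate keys: {A, B}, {B, C, D}, {B, E}. Prime attributes: {A, B, C, D, E}.
The left-hand side of every FD is a superkey, so BCNF is satisfied.

BCNF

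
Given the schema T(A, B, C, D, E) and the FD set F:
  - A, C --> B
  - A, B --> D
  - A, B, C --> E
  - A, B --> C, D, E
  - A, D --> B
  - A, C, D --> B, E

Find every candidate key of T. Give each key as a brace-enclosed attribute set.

{A, B}, {A, C}, {A, D}

Attributes never on any right-hand side: {A} — every candidate key must contain it.
{A, B}⁺ = {A, B, C, D, E}, which is every attribute, so {A, B} is a candidate key.
{A, C}⁺ = {A, B, C, D, E}, which is every attribute, so {A, C} is a candidate key.
{A, D}⁺ = {A, B, C, D, E}, which is every attribute, so {A, D} is a candidate key.
These are minimal and exhaustive — every other superkey contains one of them.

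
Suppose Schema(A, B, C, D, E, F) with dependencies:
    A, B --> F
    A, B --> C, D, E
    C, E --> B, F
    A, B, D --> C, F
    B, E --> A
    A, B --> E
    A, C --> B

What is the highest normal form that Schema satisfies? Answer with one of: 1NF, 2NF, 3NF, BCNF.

BCNF

Candidate keys: {A, B}, {A, C}, {B, E}, {C, E}. Prime attributes: {A, B, C, E}.
The left-hand side of every FD is a superkey, so BCNF is satisfied.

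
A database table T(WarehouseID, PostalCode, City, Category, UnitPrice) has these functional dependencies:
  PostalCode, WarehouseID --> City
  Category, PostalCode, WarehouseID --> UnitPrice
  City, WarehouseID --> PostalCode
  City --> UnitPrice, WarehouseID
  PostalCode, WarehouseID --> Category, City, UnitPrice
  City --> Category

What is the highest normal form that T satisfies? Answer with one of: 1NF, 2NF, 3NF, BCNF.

Candidate keys: {City}, {PostalCode, WarehouseID}. Prime attributes: {City, PostalCode, WarehouseID}.
The left-hand side of every FD is a superkey, so BCNF is satisfied.

BCNF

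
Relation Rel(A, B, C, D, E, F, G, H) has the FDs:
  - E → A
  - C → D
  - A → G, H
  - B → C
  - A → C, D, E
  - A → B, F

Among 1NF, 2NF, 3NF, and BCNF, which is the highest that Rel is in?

Candidate keys: {A}, {E}. Prime attributes: {A, E}.
For C → D we have {C}⁺ = {C, D}; {C} is not a superkey, so BCNF fails.
C → D has non-prime {D} on the right and a non-superkey on the left, so 3NF fails.
Every candidate key is a single attribute, so no partial dependency is possible; 2NF holds.

2NF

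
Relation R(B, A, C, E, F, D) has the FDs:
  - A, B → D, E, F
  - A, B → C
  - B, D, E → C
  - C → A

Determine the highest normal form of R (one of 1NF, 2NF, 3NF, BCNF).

Candidate keys: {A, B}, {B, C}, {B, D, E}. Prime attributes: {A, B, C, D, E}.
C → A: {C}⁺ = {A, C}, which is not all of the attributes, so the left side is not a superkey — BCNF is violated.
But every attribute on its right side ({A}) is prime, and the same holds for every other non-superkey FD, so 3NF still holds.

3NF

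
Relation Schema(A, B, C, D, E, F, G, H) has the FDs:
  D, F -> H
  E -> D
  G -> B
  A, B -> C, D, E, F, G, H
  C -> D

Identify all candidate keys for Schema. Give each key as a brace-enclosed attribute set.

{A, B}, {A, G}

Attributes never on any right-hand side: {A} — every candidate key must contain it.
{A, B} is a candidate key since {A, B}⁺ = {A, B, C, D, E, F, G, H} covers every attribute.
{A, G} is a candidate key since {A, G}⁺ = {A, B, C, D, E, F, G, H} covers every attribute.
No proper subset of any of these is a key, and no other minimal superkey exists.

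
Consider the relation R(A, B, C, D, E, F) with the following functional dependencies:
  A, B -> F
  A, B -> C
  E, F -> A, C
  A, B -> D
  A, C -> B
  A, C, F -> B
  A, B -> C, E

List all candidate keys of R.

{A, B}, {A, C}, {E, F}

Closure of {A, B} is {A, B, C, D, E, F}, the whole schema; {A, B} is a candidate key.
Closure of {A, C} is {A, B, C, D, E, F}, the whole schema; {A, C} is a candidate key.
Closure of {E, F} is {A, B, C, D, E, F}, the whole schema; {E, F} is a candidate key.
These are minimal and exhaustive — every other superkey contains one of them.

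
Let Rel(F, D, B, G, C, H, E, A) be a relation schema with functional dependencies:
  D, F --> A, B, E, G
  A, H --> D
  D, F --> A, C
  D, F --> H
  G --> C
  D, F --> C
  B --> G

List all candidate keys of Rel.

No FD produces {F}, so it must be in every candidate key.
{D, F}⁺ = {A, B, C, D, E, F, G, H}, which is every attribute, so {D, F} is a candidate key.
{A, F, H}⁺ = {A, B, C, D, E, F, G, H}, which is every attribute, so {A, F, H} is a candidate key.
These are minimal and exhaustive — every other superkey contains one of them.

{A, F, H}, {D, F}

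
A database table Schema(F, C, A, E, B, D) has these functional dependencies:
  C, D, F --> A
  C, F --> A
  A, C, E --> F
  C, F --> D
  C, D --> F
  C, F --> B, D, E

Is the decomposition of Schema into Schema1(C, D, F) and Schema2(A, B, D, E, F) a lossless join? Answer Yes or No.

No

The shared attributes are {D, F} and {D, F}⁺ = {D, F}.
Schema1 ⊄ {D, F} and Schema2 ⊄ {D, F}, so the split is lossy.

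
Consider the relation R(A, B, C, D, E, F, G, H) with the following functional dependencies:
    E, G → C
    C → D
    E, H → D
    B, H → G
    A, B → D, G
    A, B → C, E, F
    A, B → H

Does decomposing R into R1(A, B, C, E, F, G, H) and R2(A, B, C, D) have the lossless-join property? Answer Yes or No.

R1 ∩ R2 = {A, B, C}; its closure under F is {A, B, C, D, E, F, G, H}.
Since R1 ⊆ {A, B, C, D, E, F, G, H}, the intersection is a superkey of R1; the decomposition is lossless.

Yes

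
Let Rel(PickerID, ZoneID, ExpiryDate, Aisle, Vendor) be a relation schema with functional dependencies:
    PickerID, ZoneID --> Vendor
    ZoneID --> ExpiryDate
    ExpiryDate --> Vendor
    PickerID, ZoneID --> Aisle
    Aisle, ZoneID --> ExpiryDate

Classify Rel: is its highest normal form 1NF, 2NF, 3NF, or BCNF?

1NF

Candidate key: {PickerID, ZoneID}. Prime attributes: {PickerID, ZoneID}.
ZoneID --> ExpiryDate: {ZoneID}⁺ = {ExpiryDate, Vendor, ZoneID}, which is not all of the attributes, so the left side is not a superkey — BCNF is violated.
ZoneID --> ExpiryDate determines the non-prime attribute {ExpiryDate} from a non-superkey — 3NF is violated.
Since {ZoneID} ⊂ {PickerID, ZoneID} and {ZoneID}⁺ ⊇ {ExpiryDate, Vendor} with {ExpiryDate, Vendor} non-prime, there is a partial dependency; 2NF fails.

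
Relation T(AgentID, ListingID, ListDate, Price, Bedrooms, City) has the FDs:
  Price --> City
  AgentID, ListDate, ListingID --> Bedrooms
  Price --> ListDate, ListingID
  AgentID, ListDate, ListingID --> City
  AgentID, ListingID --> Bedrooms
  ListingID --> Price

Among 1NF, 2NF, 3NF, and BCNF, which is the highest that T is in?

Candidate keys: {AgentID, ListingID}, {AgentID, Price}. Prime attributes: {AgentID, ListingID, Price}.
For Price --> City we have {Price}⁺ = {City, ListDate, ListingID, Price}; {Price} is not a superkey, so BCNF fails.
Because {City} is non-prime and the left side of Price --> City is not a superkey, the relation is not in 3NF.
{ListingID} is a proper subset of the key {AgentID, ListingID}, and {ListingID}⁺ contains the non-prime attributes {City, ListDate} — a partial dependency, so 2NF is violated.

1NF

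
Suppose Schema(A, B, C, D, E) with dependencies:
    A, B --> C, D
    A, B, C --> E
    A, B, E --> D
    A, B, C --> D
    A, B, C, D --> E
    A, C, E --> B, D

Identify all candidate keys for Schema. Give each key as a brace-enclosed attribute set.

Attributes never on any right-hand side: {A} — every candidate key must contain it.
{A, B} is a candidate key since {A, B}⁺ = {A, B, C, D, E} covers every attribute.
{A, C, E} is a candidate key since {A, C, E}⁺ = {A, B, C, D, E} covers every attribute.
Any other superkey properly contains one of these, so there are no further candidate keys.

{A, B}, {A, C, E}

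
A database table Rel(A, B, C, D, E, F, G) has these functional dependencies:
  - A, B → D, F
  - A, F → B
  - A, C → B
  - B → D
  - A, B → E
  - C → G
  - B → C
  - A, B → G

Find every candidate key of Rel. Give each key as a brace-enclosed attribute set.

{A, B}, {A, C}, {A, F}

{A} never appears on the right of any FD, so every key must include it.
{A, B} is a candidate key since {A, B}⁺ = {A, B, C, D, E, F, G} covers every attribute.
{A, C} is a candidate key since {A, C}⁺ = {A, B, C, D, E, F, G} covers every attribute.
{A, F} is a candidate key since {A, F}⁺ = {A, B, C, D, E, F, G} covers every attribute.
Any other superkey properly contains one of these, so there are no further candidate keys.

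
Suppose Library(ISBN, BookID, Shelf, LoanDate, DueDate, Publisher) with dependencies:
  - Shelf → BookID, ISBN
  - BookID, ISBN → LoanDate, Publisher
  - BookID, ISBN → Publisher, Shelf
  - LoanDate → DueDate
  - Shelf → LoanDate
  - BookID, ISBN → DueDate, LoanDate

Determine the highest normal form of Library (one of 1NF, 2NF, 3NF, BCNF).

2NF

Candidate keys: {BookID, ISBN}, {Shelf}. Prime attributes: {BookID, ISBN, Shelf}.
LoanDate → DueDate breaks BCNF: {LoanDate}⁺ = {DueDate, LoanDate}, so {LoanDate} is not a superkey.
LoanDate → DueDate determines the non-prime attribute {DueDate} from a non-superkey — 3NF is violated.
No proper subset of a key has a non-prime attribute in its closure, so there is no partial dependency; 2NF holds.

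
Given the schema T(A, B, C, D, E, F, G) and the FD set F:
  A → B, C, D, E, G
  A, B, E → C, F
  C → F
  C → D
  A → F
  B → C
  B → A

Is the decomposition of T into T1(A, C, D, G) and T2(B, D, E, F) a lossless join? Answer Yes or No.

No

Common attributes: {D}; their closure is {D}.
Neither T1 nor T2 is contained in that closure, so the decomposition is lossy.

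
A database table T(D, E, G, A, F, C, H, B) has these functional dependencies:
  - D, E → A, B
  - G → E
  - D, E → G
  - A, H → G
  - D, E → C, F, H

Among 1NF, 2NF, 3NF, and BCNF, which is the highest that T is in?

Candidate keys: {A, D, H}, {D, E}, {D, G}. Prime attributes: {A, D, E, G, H}.
For G → E we have {G}⁺ = {E, G}; {G} is not a superkey, so BCNF fails.
But every attribute on its right side ({E}) is prime, and the same holds for every other non-superkey FD, so 3NF still holds.

3NF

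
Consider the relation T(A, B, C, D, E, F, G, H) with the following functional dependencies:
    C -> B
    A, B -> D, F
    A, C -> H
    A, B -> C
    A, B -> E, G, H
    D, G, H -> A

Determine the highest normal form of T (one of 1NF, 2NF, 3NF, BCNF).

Candidate keys: {A, B}, {A, C}, {B, D, G, H}, {C, D, G, H}. Prime attributes: {A, B, C, D, G, H}.
C -> B breaks BCNF: {C}⁺ = {B, C}, so {C} is not a superkey.
Since {B} ⊆ prime attributes and every other non-superkey FD also has a prime right side, the schema is in 3NF.

3NF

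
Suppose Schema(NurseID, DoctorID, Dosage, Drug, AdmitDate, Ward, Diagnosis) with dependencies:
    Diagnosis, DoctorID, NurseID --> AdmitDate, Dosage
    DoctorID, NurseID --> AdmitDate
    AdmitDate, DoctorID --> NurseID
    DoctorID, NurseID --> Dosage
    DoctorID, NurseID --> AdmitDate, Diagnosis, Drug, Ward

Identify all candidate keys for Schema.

{AdmitDate, DoctorID}, {DoctorID, NurseID}

Attributes never on any right-hand side: {DoctorID} — every candidate key must contain it.
{AdmitDate, DoctorID}⁺ = {AdmitDate, Diagnosis, DoctorID, Dosage, Drug, NurseID, Ward}, which is every attribute, so {AdmitDate, DoctorID} is a candidate key.
{DoctorID, NurseID}⁺ = {AdmitDate, Diagnosis, DoctorID, Dosage, Drug, NurseID, Ward}, which is every attribute, so {DoctorID, NurseID} is a candidate key.
No proper subset of any of these is a key, and no other minimal superkey exists.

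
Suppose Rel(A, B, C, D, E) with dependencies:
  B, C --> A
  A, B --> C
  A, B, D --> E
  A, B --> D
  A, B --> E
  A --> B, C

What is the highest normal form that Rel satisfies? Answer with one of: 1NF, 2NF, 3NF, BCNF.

BCNF

Candidate keys: {A}, {B, C}. Prime attributes: {A, B, C}.
Each dependency's left side is a superkey — BCNF holds.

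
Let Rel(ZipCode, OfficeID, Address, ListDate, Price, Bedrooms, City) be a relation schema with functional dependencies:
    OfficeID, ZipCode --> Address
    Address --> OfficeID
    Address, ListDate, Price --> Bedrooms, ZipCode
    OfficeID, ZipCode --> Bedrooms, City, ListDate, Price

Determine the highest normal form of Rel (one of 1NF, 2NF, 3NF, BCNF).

3NF

Candidate keys: {Address, ListDate, Price}, {Address, ZipCode}, {OfficeID, ZipCode}. Prime attributes: {Address, ListDate, OfficeID, Price, ZipCode}.
Address --> OfficeID breaks BCNF: {Address}⁺ = {Address, OfficeID}, so {Address} is not a superkey.
But every attribute on its right side ({OfficeID}) is prime, and the same holds for every other non-superkey FD, so 3NF still holds.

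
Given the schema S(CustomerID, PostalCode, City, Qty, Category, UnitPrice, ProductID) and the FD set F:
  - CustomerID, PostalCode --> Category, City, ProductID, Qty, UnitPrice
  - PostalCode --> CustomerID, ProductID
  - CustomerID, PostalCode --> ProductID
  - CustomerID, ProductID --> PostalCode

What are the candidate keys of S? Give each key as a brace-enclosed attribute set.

{CustomerID, ProductID}, {PostalCode}

Closure of {PostalCode} is {Category, City, CustomerID, PostalCode, ProductID, Qty, UnitPrice}, the whole schema; {PostalCode} is a candidate key.
Closure of {CustomerID, ProductID} is {Category, City, CustomerID, PostalCode, ProductID, Qty, UnitPrice}, the whole schema; {CustomerID, ProductID} is a candidate key.
No proper subset of any of these is a key, and no other minimal superkey exists.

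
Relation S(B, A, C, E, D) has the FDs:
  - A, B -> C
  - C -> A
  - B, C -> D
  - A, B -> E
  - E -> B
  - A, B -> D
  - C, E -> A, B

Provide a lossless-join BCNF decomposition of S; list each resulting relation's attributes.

{A, C}; {B, E}; {C, D, E}

Candidate keys of the original relation: {A, B}, {A, E}, {B, C}, {C, E}.
In {A, B, C, D, E}, {C} is not a superkey ({C}⁺ restricted to this set is {A, C}), so split on C -> A into {A, C} and {B, C, D, E}.
{A, C} has no BCNF violation.
In {B, C, D, E}, {E} is not a superkey ({E}⁺ restricted to this set is {B, E}), so split on E -> B into {B, E} and {C, D, E}.
{B, E} has no BCNF violation.
{C, D, E} has no BCNF violation.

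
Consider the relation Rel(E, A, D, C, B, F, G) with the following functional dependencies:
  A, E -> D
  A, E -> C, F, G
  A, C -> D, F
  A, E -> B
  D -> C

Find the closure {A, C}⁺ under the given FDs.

{A, C, D, F}

Start with {A, C}.
A, C -> D, F applies; add {D, F} → now {A, C, D, F}.
No further FD applies.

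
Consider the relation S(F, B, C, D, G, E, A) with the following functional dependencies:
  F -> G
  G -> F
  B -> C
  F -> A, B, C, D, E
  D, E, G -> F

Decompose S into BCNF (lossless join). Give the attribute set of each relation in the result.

Candidate keys of the original relation: {F}, {G}.
In {A, B, C, D, E, F, G}, {B} is not a superkey ({B}⁺ restricted to this set is {B, C}), so split on B -> C into {B, C} and {A, B, D, E, F, G}.
{B, C} is in BCNF.
{A, B, D, E, F, G} is in BCNF.

{A, B, D, E, F, G}; {B, C}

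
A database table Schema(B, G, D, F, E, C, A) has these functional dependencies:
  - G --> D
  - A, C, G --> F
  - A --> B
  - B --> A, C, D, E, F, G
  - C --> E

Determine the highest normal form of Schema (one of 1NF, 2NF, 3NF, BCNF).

Candidate keys: {A}, {B}. Prime attributes: {A, B}.
G --> D: {G}⁺ = {D, G}, which is not all of the attributes, so the left side is not a superkey — BCNF is violated.
G --> D determines the non-prime attribute {D} from a non-superkey — 3NF is violated.
All keys have size 1, which rules out partial dependencies — 2NF is satisfied.

2NF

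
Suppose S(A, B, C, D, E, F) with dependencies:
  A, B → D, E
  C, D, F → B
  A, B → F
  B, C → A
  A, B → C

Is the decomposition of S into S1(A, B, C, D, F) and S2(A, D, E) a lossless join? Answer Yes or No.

S1 ∩ S2 = {A, D}; its closure under F is {A, D}.
Neither S1 nor S2 is contained in that closure, so the decomposition is lossy.

No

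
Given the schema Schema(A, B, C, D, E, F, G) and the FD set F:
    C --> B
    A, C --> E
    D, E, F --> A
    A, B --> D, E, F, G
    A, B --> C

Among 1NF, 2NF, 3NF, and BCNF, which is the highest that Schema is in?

Candidate keys: {A, B}, {A, C}, {B, D, E, F}, {C, D, E, F}. Prime attributes: {A, B, C, D, E, F}.
C --> B: {C}⁺ = {B, C}, which is not all of the attributes, so the left side is not a superkey — BCNF is violated.
But every attribute on its right side ({B}) is prime, and the same holds for every other non-superkey FD, so 3NF still holds.

3NF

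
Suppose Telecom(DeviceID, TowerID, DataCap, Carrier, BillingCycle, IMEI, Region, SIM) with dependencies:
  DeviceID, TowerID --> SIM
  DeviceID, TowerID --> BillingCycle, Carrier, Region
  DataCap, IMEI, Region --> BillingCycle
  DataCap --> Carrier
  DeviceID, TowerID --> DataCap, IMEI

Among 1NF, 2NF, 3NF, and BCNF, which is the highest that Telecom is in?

2NF

Candidate key: {DeviceID, TowerID}. Prime attributes: {DeviceID, TowerID}.
For DataCap, IMEI, Region --> BillingCycle we have {DataCap, IMEI, Region}⁺ = {BillingCycle, Carrier, DataCap, IMEI, Region}; {DataCap, IMEI, Region} is not a superkey, so BCNF fails.
DataCap, IMEI, Region --> BillingCycle determines the non-prime attribute {BillingCycle} from a non-superkey — 3NF is violated.
No proper subset of a key has a non-prime attribute in its closure, so there is no partial dependency; 2NF holds.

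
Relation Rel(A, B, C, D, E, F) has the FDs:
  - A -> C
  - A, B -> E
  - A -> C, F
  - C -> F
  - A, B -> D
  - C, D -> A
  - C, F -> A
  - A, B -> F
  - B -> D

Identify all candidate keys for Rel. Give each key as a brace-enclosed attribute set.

{B} never appears on the right of any FD, so every key must include it.
{A, B}⁺ = {A, B, C, D, E, F}, which is every attribute, so {A, B} is a candidate key.
{B, C}⁺ = {A, B, C, D, E, F}, which is every attribute, so {B, C} is a candidate key.
Any other superkey properly contains one of these, so there are no further candidate keys.

{A, B}, {B, C}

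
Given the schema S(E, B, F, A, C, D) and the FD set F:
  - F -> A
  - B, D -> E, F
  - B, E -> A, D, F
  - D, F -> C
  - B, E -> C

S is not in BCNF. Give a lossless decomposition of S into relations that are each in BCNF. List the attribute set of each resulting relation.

{A, F}; {B, D, E, F}; {C, D, F}

Candidate keys of the original relation: {B, D}, {B, E}.
In {A, B, C, D, E, F}, {F} is not a superkey ({F}⁺ restricted to this set is {A, F}), so split on F -> A into {A, F} and {B, C, D, E, F}.
{A, F} has no BCNF violation.
In {B, C, D, E, F}, {D, F} is not a superkey ({D, F}⁺ restricted to this set is {C, D, F}), so split on D, F -> C into {C, D, F} and {B, D, E, F}.
{C, D, F} has no BCNF violation.
{B, D, E, F} has no BCNF violation.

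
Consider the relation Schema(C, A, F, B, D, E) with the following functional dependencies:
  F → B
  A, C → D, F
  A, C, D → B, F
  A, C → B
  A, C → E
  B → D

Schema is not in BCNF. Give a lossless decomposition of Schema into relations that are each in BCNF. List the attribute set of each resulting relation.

Candidate key of the original relation: {A, C}.
{A, B, C, D, E, F}: {F} determines {B, D, F} here but is not a superkey — split on F → B, D, giving {B, D, F} and {A, C, E, F}.
{B, D, F}: {B} determines {B, D} here but is not a superkey — split on B → D, giving {B, D} and {B, F}.
{B, D} is in BCNF.
{B, F} is in BCNF.
{A, C, E, F} is in BCNF.

{A, C, E, F}; {B, D}; {B, F}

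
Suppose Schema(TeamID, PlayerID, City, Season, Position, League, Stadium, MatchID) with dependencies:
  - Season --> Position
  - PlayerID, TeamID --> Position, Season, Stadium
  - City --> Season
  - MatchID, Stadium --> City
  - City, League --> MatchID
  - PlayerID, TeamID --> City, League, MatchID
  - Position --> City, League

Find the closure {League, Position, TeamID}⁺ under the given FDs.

Start with {League, Position, TeamID}.
Position --> City, League applies; add {City} → now {City, League, Position, TeamID}.
City --> Season applies; add {Season} → now {City, League, Position, Season, TeamID}.
City, League --> MatchID applies; add {MatchID} → now {City, League, MatchID, Position, Season, TeamID}.
No further FD applies.

{City, League, MatchID, Position, Season, TeamID}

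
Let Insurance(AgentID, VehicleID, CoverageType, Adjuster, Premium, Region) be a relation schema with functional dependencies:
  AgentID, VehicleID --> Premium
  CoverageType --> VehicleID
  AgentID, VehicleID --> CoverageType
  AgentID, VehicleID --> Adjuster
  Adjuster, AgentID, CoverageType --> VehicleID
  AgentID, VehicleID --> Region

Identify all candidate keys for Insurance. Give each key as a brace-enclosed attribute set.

{AgentID} never appears on the right of any FD, so every key must include it.
{AgentID, CoverageType} is a candidate key since {AgentID, CoverageType}⁺ = {Adjuster, AgentID, CoverageType, Premium, Region, VehicleID} covers every attribute.
{AgentID, VehicleID} is a candidate key since {AgentID, VehicleID}⁺ = {Adjuster, AgentID, CoverageType, Premium, Region, VehicleID} covers every attribute.
No proper subset of any of these is a key, and no other minimal superkey exists.

{AgentID, CoverageType}, {AgentID, VehicleID}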